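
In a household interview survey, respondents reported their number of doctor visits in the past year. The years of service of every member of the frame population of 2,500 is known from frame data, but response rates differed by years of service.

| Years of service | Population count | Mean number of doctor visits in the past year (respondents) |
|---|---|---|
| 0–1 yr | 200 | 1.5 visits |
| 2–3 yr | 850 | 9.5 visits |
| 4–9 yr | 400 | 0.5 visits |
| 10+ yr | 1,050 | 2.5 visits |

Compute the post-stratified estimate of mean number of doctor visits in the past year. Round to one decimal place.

4.5

Weight each group's respondent value by its population share:
  0–1 yr: (200/2,500) × 1.5 = 0.12
  2–3 yr: (850/2,500) × 9.5 = 3.23
  4–9 yr: (400/2,500) × 0.5 = 0.08
  10+ yr: (1,050/2,500) × 2.5 = 1.05
Post-stratified estimate = 4.48 → 4.5.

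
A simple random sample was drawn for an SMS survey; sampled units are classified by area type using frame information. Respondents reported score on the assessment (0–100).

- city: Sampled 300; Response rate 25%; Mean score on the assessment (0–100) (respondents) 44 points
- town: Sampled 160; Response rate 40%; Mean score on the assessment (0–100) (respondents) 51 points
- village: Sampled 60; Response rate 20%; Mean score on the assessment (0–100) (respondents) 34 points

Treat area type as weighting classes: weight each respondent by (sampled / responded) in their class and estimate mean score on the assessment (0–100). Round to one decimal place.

45.0

Weighting each respondent by the inverse class response rate inflates each class back to its sampled size, so the class weight is n_sampled:
  city: 300 × 44 = 13,200
  town: 160 × 51 = 8160
  village: 60 × 34 = 2040
Adjusted estimate = 23,400 / 520 = 45 → 45.0.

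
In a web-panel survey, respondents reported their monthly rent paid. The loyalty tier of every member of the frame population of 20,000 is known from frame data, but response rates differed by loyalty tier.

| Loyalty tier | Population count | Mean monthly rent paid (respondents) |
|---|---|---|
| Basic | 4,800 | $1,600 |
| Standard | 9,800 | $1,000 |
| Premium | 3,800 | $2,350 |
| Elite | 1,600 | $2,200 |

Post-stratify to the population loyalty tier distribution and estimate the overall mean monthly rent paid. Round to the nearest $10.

Weight each group's respondent value by its population share:
  Basic: (4,800/20,000) × 1600 = 384
  Standard: (9,800/20,000) × 1000 = 490
  Premium: (3,800/20,000) × 2350 = 446.5
  Elite: (1,600/20,000) × 2200 = 176
Post-stratified estimate = 1496.5 → $1,500.

$1,500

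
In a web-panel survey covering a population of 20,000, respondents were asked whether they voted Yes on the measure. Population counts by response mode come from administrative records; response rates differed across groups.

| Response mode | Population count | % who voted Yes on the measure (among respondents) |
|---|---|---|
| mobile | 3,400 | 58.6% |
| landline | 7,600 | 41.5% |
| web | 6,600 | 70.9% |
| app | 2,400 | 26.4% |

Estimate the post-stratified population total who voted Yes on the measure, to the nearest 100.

10,500

Apply each group's respondent rate to its population count:
  mobile: 3,400 × 58.6% = 1992.4
  landline: 7,600 × 41.5% = 3154
  web: 6,600 × 70.9% = 4679.4
  app: 2,400 × 26.4% = 633.6
Estimated total = 10459.4 → 10,500.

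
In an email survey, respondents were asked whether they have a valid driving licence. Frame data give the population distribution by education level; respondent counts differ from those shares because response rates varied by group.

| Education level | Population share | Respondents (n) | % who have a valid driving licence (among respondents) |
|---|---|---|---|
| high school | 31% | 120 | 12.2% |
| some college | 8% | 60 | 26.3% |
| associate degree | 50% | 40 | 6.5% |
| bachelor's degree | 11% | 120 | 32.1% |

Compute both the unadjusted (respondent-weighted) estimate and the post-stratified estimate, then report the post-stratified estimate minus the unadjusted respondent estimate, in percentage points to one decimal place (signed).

Unadjusted (pooled respondent) estimate weights by respondent counts:
  (120/340)×12.2 + (60/340)×26.3 + (40/340)×6.5 + (120/340)×32.1 = 21.0412%
Reweighting by population education level shares:
  0.31×12.2 + 0.08×26.3 + 0.5×6.5 + 0.11×32.1 = 12.667%
Difference = 12.667 − 21.0412 = -8.3742 pp.

-8.4 percentage points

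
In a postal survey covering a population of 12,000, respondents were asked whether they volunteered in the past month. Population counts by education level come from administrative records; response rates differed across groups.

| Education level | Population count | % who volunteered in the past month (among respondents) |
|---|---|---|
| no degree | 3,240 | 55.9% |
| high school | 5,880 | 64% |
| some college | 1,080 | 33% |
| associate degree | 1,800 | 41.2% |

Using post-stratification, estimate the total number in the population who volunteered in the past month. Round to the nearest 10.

Estimated count per cell = population count × respondent percentage:
  no degree: 3,240 × 55.9% = 1811.16
  high school: 5,880 × 64% = 3763.2
  some college: 1,080 × 33% = 356.4
  associate degree: 1,800 × 41.2% = 741.6
Estimated total = 6672.36 → 6,670.

6,670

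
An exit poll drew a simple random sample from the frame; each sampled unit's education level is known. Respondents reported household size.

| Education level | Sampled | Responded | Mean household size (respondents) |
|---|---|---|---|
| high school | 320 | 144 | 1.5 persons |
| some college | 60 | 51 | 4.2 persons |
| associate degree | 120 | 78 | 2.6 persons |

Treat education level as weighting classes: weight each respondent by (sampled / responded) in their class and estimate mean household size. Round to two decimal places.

2.09

Class response rates: high school 144/320 = 45%, some college 51/60 = 85%, associate degree 78/120 = 65%.
Inverse-response-rate weighting restores each class to its sampled count, so class totals weight by n_sampled:
  high school: 320 × 1.5 = 480
  some college: 60 × 4.2 = 252
  associate degree: 120 × 2.6 = 312
Adjusted estimate = 1044 / 500 = 2.088 → 2.09.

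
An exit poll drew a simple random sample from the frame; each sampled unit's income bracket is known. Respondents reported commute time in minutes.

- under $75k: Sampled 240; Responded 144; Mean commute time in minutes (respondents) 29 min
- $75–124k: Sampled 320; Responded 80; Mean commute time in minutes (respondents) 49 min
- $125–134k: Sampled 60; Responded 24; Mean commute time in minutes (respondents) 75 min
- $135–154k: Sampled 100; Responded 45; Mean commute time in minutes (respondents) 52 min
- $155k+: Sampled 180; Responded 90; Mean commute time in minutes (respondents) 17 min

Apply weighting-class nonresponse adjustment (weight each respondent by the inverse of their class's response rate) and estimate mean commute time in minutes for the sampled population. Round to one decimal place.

Class response rates: under $75k 144/240 = 60%, $75–124k 80/320 = 25%, $125–134k 24/60 = 40%, $135–154k 45/100 = 45%, $155k+ 90/180 = 50%.
With weight = n_sampled/n_responded per class, the weighted class total is n_sampled:
  under $75k: 240 × 29 = 6960
  $75–124k: 320 × 49 = 15,680
  $125–134k: 60 × 75 = 4500
  $135–154k: 100 × 52 = 5200
  $155k+: 180 × 17 = 3060
Adjusted estimate = 35,400 / 900 = 39.3333 → 39.3.

39.3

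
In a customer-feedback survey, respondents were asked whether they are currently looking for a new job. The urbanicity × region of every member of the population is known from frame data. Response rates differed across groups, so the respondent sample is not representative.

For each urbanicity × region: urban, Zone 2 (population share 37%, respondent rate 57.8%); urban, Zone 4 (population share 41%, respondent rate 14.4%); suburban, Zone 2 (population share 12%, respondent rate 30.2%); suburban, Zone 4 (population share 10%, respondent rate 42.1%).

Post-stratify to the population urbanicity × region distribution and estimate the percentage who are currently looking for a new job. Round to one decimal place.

35.1%

Reweight to the known urbanicity × region distribution:
  urban, Zone 2: 0.37 × 57.8 = 21.386
  urban, Zone 4: 0.41 × 14.4 = 5.904
  suburban, Zone 2: 0.12 × 30.2 = 3.624
  suburban, Zone 4: 0.1 × 42.1 = 4.21
Post-stratified estimate = 35.124 → 35.1%.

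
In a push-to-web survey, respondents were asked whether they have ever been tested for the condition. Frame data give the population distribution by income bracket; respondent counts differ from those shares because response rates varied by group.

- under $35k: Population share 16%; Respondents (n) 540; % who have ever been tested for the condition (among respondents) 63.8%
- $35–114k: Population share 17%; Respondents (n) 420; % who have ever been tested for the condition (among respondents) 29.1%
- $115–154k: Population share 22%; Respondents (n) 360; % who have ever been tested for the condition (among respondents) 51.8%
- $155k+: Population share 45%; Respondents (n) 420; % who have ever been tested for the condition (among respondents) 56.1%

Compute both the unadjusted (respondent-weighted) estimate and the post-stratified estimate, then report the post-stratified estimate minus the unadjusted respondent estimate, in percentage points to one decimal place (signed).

Without adjustment, the pooled respondent share is:
  (540/1740)×63.8 + (420/1740)×29.1 + (360/1740)×51.8 + (420/1740)×56.1 = 51.0828%
Post-stratified estimate weights by population shares:
  0.16×63.8 + 0.17×29.1 + 0.22×51.8 + 0.45×56.1 = 51.796%
Difference = 51.796 − 51.0828 = 0.7132 pp.

+0.7 percentage points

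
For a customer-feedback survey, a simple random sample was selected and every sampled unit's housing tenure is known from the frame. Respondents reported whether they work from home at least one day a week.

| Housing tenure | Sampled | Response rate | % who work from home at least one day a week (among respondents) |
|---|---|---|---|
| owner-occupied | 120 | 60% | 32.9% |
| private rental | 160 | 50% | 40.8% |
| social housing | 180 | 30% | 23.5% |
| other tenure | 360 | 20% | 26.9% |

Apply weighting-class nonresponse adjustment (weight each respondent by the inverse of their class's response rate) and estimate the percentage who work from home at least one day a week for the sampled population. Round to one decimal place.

29.7%

Inverse-response-rate weighting restores each class to its sampled count, so class totals weight by n_sampled:
  owner-occupied: 120 × 32.9 = 3948
  private rental: 160 × 40.8 = 6528
  social housing: 180 × 23.5 = 4230
  other tenure: 360 × 26.9 = 9684
Adjusted estimate = 24,390 / 820 = 29.7439 → 29.7%.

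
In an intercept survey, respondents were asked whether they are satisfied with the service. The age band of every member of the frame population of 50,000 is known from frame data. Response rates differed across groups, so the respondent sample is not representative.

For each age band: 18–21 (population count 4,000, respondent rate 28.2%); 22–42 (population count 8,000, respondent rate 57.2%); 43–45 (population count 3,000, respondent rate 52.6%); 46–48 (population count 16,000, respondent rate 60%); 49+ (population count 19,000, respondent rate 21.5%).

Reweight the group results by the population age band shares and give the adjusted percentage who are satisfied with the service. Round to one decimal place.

41.9%

Reweight to the known age band distribution:
  18–21: (4,000/50,000) × 28.2 = 2.256
  22–42: (8,000/50,000) × 57.2 = 9.152
  43–45: (3,000/50,000) × 52.6 = 3.156
  46–48: (16,000/50,000) × 60 = 19.2
  49+: (19,000/50,000) × 21.5 = 8.17
Post-stratified estimate = 41.934 → 41.9%.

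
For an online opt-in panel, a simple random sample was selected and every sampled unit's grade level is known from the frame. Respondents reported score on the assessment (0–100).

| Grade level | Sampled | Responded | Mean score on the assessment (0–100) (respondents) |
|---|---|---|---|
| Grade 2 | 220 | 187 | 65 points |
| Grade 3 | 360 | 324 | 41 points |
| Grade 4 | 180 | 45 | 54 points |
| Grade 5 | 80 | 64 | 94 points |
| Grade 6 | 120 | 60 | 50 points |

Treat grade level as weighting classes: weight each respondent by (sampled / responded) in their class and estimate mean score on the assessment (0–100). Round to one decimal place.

54.5

Class response rates: Grade 2 187/220 = 85%, Grade 3 324/360 = 90%, Grade 4 45/180 = 25%, Grade 5 64/80 = 80%, Grade 6 60/120 = 50%.
With weight = n_sampled/n_responded per class, the weighted class total is n_sampled:
  Grade 2: 220 × 65 = 14,300
  Grade 3: 360 × 41 = 14,760
  Grade 4: 180 × 54 = 9720
  Grade 5: 80 × 94 = 7520
  Grade 6: 120 × 50 = 6000
Adjusted estimate = 52,300 / 960 = 54.4792 → 54.5.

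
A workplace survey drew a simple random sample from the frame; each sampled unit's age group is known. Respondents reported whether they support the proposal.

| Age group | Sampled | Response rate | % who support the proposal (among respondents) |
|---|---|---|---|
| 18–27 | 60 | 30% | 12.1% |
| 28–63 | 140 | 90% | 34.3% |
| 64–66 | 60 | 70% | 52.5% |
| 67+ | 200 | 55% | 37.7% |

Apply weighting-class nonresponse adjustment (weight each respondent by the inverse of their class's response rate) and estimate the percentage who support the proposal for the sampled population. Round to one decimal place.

With weight = n_sampled/n_responded per class, the weighted class total is n_sampled:
  18–27: 60 × 12.1 = 726
  28–63: 140 × 34.3 = 4802
  64–66: 60 × 52.5 = 3150
  67+: 200 × 37.7 = 7540
Adjusted estimate = 16,218 / 460 = 35.2565 → 35.3%.

35.3%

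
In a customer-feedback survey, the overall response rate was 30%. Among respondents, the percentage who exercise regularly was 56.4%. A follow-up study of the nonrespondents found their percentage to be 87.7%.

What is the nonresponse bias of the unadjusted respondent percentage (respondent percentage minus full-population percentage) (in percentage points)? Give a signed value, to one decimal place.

-21.9 percentage points

Nonresponse fraction = 1 − 0.3 = 0.7.
Bias = (nonresponse fraction) × (respondent percentage − nonrespondent percentage)
     = 0.7 × (56.4 − 87.7) = 0.7 × -31.3 = -21.91.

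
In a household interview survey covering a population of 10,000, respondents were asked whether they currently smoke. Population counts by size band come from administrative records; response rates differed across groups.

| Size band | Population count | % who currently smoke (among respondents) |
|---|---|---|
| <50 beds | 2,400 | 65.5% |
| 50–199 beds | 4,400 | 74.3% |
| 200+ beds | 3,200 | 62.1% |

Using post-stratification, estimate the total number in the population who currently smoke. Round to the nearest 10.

Apply each group's respondent rate to its population count:
  <50 beds: 2,400 × 65.5% = 1572
  50–199 beds: 4,400 × 74.3% = 3269.2
  200+ beds: 3,200 × 62.1% = 1987.2
Estimated total = 6828.4 → 6,830.

6,830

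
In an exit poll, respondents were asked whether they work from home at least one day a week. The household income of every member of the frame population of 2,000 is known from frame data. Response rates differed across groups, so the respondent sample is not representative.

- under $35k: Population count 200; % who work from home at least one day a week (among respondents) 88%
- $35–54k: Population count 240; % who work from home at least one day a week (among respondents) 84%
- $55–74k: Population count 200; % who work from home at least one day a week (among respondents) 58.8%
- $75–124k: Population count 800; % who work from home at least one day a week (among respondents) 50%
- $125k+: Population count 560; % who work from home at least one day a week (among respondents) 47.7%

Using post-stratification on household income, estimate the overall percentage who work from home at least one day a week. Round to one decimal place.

Each cell contributes population-share × respondent value:
  under $35k: (200/2,000) × 88 = 8.8
  $35–54k: (240/2,000) × 84 = 10.08
  $55–74k: (200/2,000) × 58.8 = 5.88
  $75–124k: (800/2,000) × 50 = 20
  $125k+: (560/2,000) × 47.7 = 13.356
Post-stratified estimate = 58.116 → 58.1%.

58.1%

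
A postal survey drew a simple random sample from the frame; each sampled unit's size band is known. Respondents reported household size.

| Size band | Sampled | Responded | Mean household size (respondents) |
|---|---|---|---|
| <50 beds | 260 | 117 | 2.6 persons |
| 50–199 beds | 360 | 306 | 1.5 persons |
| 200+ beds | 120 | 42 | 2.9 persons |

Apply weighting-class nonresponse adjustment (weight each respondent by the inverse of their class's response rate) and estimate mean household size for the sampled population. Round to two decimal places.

2.11

Response rates by class: <50 beds 117/260 = 45%, 50–199 beds 306/360 = 85%, 200+ beds 42/120 = 35%.
Each respondent's weight = sampled/responded in their class; summing within a class gives n_sampled, so:
  <50 beds: 260 × 2.6 = 676
  50–199 beds: 360 × 1.5 = 540
  200+ beds: 120 × 2.9 = 348
Adjusted estimate = 1564 / 740 = 2.11351 → 2.11.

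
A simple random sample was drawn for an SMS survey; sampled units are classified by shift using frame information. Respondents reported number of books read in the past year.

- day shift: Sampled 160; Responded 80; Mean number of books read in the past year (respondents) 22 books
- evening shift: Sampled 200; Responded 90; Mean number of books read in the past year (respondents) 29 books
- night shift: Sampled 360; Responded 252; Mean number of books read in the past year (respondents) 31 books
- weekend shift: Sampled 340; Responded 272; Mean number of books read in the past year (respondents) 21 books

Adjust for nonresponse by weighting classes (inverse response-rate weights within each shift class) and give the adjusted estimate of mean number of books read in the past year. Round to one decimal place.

26.1

Class response rates: day shift 80/160 = 50%, evening shift 90/200 = 45%, night shift 252/360 = 70%, weekend shift 272/340 = 80%.
With weight = n_sampled/n_responded per class, the weighted class total is n_sampled:
  day shift: 160 × 22 = 3520
  evening shift: 200 × 29 = 5800
  night shift: 360 × 31 = 11,160
  weekend shift: 340 × 21 = 7140
Adjusted estimate = 27,620 / 1,060 = 26.0566 → 26.1.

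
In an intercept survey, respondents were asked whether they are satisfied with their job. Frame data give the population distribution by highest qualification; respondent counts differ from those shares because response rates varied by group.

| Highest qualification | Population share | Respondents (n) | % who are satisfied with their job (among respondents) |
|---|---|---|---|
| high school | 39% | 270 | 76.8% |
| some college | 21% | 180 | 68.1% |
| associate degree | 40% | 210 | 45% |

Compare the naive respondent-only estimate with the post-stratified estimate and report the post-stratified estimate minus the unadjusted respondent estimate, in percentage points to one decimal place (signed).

Without adjustment, the pooled respondent share is:
  (270/660)×76.8 + (180/660)×68.1 + (210/660)×45 = 64.3091%
Reweighting by population highest qualification shares:
  0.39×76.8 + 0.21×68.1 + 0.4×45 = 62.253%
Difference = 62.253 − 64.3091 = -2.0561 pp.

-2.1 percentage points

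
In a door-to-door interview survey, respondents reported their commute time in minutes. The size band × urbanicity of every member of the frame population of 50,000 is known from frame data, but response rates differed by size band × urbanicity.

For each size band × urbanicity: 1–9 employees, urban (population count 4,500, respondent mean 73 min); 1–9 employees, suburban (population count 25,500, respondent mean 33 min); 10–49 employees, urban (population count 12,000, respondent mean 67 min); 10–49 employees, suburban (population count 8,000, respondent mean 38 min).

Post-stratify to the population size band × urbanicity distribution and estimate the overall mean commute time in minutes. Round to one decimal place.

Post-stratification weights by population share, not respondent share:
  1–9 employees, urban: (4,500/50,000) × 73 = 6.57
  1–9 employees, suburban: (25,500/50,000) × 33 = 16.83
  10–49 employees, urban: (12,000/50,000) × 67 = 16.08
  10–49 employees, suburban: (8,000/50,000) × 38 = 6.08
Post-stratified estimate = 45.56 → 45.6.

45.6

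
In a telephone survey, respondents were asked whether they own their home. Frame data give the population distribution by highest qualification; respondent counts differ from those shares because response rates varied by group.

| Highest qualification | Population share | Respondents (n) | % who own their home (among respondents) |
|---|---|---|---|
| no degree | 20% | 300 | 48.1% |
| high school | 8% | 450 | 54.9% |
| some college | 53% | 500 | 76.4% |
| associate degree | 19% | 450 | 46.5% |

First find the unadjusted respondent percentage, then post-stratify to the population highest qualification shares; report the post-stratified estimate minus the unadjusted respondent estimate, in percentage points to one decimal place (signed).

Unadjusted (pooled respondent) estimate weights by respondent counts:
  (300/1700)×48.1 + (450/1700)×54.9 + (500/1700)×76.4 + (450/1700)×46.5 = 57.8%
Reweighting by population highest qualification shares:
  0.2×48.1 + 0.08×54.9 + 0.53×76.4 + 0.19×46.5 = 63.339%
Difference = 63.339 − 57.8 = 5.539 pp.

+5.5 percentage points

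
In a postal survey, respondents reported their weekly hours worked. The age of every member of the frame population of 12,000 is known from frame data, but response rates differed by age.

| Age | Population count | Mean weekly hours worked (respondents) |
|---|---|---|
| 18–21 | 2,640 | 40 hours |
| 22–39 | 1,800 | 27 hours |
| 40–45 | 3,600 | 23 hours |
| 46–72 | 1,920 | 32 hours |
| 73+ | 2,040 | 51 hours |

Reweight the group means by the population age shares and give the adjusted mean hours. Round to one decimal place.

33.5

Weight each group's respondent value by its population share:
  18–21: (2,640/12,000) × 40 = 8.8
  22–39: (1,800/12,000) × 27 = 4.05
  40–45: (3,600/12,000) × 23 = 6.9
  46–72: (1,920/12,000) × 32 = 5.12
  73+: (2,040/12,000) × 51 = 8.67
Post-stratified estimate = 33.54 → 33.5.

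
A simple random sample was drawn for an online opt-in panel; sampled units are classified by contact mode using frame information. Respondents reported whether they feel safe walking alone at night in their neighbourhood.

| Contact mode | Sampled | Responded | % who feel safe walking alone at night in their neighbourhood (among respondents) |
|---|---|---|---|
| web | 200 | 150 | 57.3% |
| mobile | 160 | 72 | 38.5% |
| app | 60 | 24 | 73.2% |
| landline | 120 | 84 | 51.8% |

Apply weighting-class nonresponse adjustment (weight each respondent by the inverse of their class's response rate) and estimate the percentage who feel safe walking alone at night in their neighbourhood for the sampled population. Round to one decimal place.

Class response rates: web 150/200 = 75%, mobile 72/160 = 45%, app 24/60 = 40%, landline 84/120 = 70%.
With weight = n_sampled/n_responded per class, the weighted class total is n_sampled:
  web: 200 × 57.3 = 11,460
  mobile: 160 × 38.5 = 6160
  app: 60 × 73.2 = 4392
  landline: 120 × 51.8 = 6216
Adjusted estimate = 28,228 / 540 = 52.2741 → 52.3%.

52.3%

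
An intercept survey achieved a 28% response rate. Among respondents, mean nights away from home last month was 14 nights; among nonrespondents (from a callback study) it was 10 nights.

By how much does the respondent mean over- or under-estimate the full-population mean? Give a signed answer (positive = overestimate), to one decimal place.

Nonresponse fraction = 1 − 0.28 = 0.72.
Bias = (nonresponse fraction) × (respondent mean − nonrespondent mean)
     = 0.72 × (14 − 10) = 0.72 × 4 = 2.88.

+2.9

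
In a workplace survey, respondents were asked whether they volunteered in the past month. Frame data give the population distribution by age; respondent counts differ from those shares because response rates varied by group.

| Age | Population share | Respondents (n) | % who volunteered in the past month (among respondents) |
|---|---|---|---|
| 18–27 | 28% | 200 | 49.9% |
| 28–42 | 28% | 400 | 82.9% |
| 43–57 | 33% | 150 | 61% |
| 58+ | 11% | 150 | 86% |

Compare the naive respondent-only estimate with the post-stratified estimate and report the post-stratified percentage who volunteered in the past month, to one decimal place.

Naive respondent-only estimate (weights = respondent counts):
  (200/900)×49.9 + (400/900)×82.9 + (150/900)×61 + (150/900)×86 = 72.4333%
Reweighting by population age shares:
  0.28×49.9 + 0.28×82.9 + 0.33×61 + 0.11×86 = 66.774%

66.8%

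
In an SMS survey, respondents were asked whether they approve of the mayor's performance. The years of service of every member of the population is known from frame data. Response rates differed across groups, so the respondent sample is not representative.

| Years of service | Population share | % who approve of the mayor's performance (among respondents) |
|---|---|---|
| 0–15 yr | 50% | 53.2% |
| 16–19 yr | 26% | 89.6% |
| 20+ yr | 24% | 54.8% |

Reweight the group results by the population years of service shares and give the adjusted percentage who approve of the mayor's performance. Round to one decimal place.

Post-stratification weights by population share, not respondent share:
  0–15 yr: 0.5 × 53.2 = 26.6
  16–19 yr: 0.26 × 89.6 = 23.296
  20+ yr: 0.24 × 54.8 = 13.152
Post-stratified estimate = 63.048 → 63.0%.

63.0%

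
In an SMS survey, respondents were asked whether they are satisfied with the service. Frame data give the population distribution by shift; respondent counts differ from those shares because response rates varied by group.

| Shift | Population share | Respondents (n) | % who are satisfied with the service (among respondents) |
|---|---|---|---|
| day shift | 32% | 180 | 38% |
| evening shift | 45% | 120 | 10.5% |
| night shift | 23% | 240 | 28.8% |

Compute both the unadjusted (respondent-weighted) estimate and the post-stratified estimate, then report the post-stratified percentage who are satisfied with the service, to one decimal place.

Without adjustment, the pooled respondent share is:
  (180/540)×38 + (120/540)×10.5 + (240/540)×28.8 = 27.8%
Post-stratified estimate weights by population shares:
  0.32×38 + 0.45×10.5 + 0.23×28.8 = 23.509%

23.5%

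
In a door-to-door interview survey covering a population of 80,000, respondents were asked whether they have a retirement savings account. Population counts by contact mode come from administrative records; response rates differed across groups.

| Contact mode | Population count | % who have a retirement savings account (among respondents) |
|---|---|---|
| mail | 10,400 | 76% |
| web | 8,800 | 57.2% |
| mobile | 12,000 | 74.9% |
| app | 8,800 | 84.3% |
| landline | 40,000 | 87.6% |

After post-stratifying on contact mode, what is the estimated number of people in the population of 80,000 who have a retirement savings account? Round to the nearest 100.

Apply each group's respondent rate to its population count:
  mail: 10,400 × 76% = 7904
  web: 8,800 × 57.2% = 5033.6
  mobile: 12,000 × 74.9% = 8988
  app: 8,800 × 84.3% = 7418.4
  landline: 40,000 × 87.6% = 35,040
Estimated total = 64,384 → 64,400.

64,400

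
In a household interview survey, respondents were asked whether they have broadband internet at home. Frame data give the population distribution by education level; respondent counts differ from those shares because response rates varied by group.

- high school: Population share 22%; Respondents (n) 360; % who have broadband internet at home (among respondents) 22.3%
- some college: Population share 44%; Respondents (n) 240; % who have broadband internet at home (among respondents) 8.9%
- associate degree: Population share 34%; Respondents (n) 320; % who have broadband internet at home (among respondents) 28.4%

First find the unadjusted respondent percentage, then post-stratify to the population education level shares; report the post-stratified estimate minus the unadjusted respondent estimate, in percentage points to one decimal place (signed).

-2.4 percentage points

Unadjusted (pooled respondent) estimate weights by respondent counts:
  (360/920)×22.3 + (240/920)×8.9 + (320/920)×28.4 = 20.9261%
Reweighting by population education level shares:
  0.22×22.3 + 0.44×8.9 + 0.34×28.4 = 18.478%
Difference = 18.478 − 20.9261 = -2.4481 pp.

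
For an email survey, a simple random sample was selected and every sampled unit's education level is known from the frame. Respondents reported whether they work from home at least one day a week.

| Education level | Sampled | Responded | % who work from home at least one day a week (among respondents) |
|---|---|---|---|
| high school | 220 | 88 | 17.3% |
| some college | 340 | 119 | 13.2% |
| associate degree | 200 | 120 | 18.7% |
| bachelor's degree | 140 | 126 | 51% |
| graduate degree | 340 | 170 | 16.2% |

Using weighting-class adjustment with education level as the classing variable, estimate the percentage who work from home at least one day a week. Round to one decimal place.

19.9%

Class response rates: high school 88/220 = 40%, some college 119/340 = 35%, associate degree 120/200 = 60%, bachelor's degree 126/140 = 90%, graduate degree 170/340 = 50%.
With weight = n_sampled/n_responded per class, the weighted class total is n_sampled:
  high school: 220 × 17.3 = 3806
  some college: 340 × 13.2 = 4488
  associate degree: 200 × 18.7 = 3740
  bachelor's degree: 140 × 51 = 7140
  graduate degree: 340 × 16.2 = 5508
Adjusted estimate = 24,682 / 1,240 = 19.9048 → 19.9%.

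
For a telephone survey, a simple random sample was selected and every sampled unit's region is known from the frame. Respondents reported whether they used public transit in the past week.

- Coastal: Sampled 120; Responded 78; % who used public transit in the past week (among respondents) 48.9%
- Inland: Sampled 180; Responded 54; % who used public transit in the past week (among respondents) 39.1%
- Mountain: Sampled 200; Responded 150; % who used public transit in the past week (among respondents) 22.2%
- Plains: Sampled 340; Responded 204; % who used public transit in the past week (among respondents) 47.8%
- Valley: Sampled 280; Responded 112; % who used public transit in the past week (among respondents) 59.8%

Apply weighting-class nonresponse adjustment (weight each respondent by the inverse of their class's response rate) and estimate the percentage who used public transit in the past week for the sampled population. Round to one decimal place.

Class response rates: Coastal 78/120 = 65%, Inland 54/180 = 30%, Mountain 150/200 = 75%, Plains 204/340 = 60%, Valley 112/280 = 40%.
Weighting each respondent by the inverse class response rate inflates each class back to its sampled size, so the class weight is n_sampled:
  Coastal: 120 × 48.9 = 5868
  Inland: 180 × 39.1 = 7038
  Mountain: 200 × 22.2 = 4440
  Plains: 340 × 47.8 = 16252
  Valley: 280 × 59.8 = 16,744
Adjusted estimate = 50,342 / 1,120 = 44.9482 → 44.9%.

44.9%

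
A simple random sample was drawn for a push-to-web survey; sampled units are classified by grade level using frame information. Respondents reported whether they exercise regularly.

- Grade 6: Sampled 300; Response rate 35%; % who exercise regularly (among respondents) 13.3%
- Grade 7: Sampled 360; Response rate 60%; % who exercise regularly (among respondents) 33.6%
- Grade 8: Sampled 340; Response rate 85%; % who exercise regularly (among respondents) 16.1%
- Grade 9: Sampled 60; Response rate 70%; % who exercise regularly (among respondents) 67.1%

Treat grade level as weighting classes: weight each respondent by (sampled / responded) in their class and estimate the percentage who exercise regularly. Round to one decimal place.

24.1%

With weight = n_sampled/n_responded per class, the weighted class total is n_sampled:
  Grade 6: 300 × 13.3 = 3990
  Grade 7: 360 × 33.6 = 12,096
  Grade 8: 340 × 16.1 = 5474
  Grade 9: 60 × 67.1 = 4026
Adjusted estimate = 25,586 / 1,060 = 24.1377 → 24.1%.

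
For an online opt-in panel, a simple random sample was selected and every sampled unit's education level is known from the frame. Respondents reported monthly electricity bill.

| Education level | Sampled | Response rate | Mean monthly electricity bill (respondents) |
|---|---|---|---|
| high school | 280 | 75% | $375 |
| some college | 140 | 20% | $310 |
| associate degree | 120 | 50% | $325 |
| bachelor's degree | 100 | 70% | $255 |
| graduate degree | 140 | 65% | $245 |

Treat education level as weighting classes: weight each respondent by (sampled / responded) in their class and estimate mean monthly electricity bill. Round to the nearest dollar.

$317

Each respondent's weight = sampled/responded in their class; summing within a class gives n_sampled, so:
  high school: 280 × 375 = 105,000
  some college: 140 × 310 = 43,400
  associate degree: 120 × 325 = 39,000
  bachelor's degree: 100 × 255 = 25,500
  graduate degree: 140 × 245 = 34,300
Adjusted estimate = 247,200 / 780 = 316.923 → $317.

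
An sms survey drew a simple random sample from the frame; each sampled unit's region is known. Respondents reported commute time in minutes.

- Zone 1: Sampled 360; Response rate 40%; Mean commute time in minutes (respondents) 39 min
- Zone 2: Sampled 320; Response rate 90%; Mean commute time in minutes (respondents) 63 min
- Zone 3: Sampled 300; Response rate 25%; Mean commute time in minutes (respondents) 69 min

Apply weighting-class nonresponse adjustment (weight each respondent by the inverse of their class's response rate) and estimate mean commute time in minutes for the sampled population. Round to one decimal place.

Each respondent's weight = sampled/responded in their class; summing within a class gives n_sampled, so:
  Zone 1: 360 × 39 = 14,040
  Zone 2: 320 × 63 = 20,160
  Zone 3: 300 × 69 = 20,700
Adjusted estimate = 54,900 / 980 = 56.0204 → 56.0.

56.0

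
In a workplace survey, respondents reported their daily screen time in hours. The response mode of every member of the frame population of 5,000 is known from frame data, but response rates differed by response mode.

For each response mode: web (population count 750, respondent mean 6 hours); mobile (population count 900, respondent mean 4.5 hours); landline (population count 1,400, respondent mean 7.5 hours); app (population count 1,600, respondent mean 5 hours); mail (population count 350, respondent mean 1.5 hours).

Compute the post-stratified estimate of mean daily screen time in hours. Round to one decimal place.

5.5

Weight each group's respondent value by its population share:
  web: (750/5,000) × 6 = 0.9
  mobile: (900/5,000) × 4.5 = 0.81
  landline: (1,400/5,000) × 7.5 = 2.1
  app: (1,600/5,000) × 5 = 1.6
  mail: (350/5,000) × 1.5 = 0.105
Post-stratified estimate = 5.515 → 5.5.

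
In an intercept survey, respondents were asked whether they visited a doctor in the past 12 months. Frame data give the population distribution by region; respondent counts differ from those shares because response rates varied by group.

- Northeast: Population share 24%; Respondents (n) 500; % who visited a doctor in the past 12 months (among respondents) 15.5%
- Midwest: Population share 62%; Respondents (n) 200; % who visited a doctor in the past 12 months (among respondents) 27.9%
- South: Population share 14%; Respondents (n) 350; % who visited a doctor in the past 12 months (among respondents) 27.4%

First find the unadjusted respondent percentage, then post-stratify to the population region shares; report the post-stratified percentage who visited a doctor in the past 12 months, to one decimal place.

Naive respondent-only estimate (weights = respondent counts):
  (500/1050)×15.5 + (200/1050)×27.9 + (350/1050)×27.4 = 21.8286%
Post-stratifying to population shares instead:
  0.24×15.5 + 0.62×27.9 + 0.14×27.4 = 24.854%

24.9%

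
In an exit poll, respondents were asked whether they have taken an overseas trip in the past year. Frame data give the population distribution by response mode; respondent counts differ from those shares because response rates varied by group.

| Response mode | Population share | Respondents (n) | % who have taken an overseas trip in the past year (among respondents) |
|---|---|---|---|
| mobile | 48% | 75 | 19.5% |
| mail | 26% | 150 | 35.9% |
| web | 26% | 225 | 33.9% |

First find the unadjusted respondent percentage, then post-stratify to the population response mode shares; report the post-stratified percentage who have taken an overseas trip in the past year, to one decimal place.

Without adjustment, the pooled respondent share is:
  (75/450)×19.5 + (150/450)×35.9 + (225/450)×33.9 = 32.1667%
Post-stratifying to population shares instead:
  0.48×19.5 + 0.26×35.9 + 0.26×33.9 = 27.508%

27.5%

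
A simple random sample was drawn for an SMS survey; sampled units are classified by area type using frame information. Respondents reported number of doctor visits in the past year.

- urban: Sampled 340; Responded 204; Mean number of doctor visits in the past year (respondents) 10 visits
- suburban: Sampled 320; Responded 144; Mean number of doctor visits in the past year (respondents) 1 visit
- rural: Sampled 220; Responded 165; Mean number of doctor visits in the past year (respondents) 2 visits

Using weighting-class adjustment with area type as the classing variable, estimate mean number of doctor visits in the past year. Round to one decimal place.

Response rates by class: urban 204/340 = 60%, suburban 144/320 = 45%, rural 165/220 = 75%.
Weighting each respondent by the inverse class response rate inflates each class back to its sampled size, so the class weight is n_sampled:
  urban: 340 × 10 = 3400
  suburban: 320 × 1 = 320
  rural: 220 × 2 = 440
Adjusted estimate = 4160 / 880 = 4.72727 → 4.7.

4.7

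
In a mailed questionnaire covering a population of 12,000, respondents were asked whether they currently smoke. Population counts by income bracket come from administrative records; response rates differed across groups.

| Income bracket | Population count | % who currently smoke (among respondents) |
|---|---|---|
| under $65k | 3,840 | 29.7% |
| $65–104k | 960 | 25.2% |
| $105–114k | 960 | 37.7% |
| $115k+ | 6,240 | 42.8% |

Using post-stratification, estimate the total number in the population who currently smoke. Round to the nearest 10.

Each cell contributes its population count × the respondent rate:
  under $65k: 3,840 × 29.7% = 1140.48
  $65–104k: 960 × 25.2% = 241.92
  $105–114k: 960 × 37.7% = 361.92
  $115k+: 6,240 × 42.8% = 2670.72
Estimated total = 4415.04 → 4,420.

4,420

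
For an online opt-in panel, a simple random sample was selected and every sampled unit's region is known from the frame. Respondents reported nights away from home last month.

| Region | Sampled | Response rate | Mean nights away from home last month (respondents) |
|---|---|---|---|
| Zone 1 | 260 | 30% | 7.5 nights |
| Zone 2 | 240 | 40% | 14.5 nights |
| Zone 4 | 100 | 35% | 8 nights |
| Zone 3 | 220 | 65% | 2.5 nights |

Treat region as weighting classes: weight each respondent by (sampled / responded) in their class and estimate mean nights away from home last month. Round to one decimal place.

8.3

Weighting each respondent by the inverse class response rate inflates each class back to its sampled size, so the class weight is n_sampled:
  Zone 1: 260 × 7.5 = 1950
  Zone 2: 240 × 14.5 = 3480
  Zone 4: 100 × 8 = 800
  Zone 3: 220 × 2.5 = 550
Adjusted estimate = 6780 / 820 = 8.26829 → 8.3.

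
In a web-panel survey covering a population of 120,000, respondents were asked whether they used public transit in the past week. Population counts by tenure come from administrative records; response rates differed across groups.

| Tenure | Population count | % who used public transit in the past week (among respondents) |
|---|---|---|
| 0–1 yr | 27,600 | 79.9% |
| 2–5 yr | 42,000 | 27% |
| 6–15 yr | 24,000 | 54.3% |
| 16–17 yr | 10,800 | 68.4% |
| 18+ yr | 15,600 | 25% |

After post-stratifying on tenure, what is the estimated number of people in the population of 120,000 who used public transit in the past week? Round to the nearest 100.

Each cell contributes its population count × the respondent rate:
  0–1 yr: 27,600 × 79.9% = 22052.4
  2–5 yr: 42,000 × 27% = 11,340
  6–15 yr: 24,000 × 54.3% = 13,032
  16–17 yr: 10,800 × 68.4% = 7387.2
  18+ yr: 15,600 × 25% = 3900
Estimated total = 57711.6 → 57,700.

57,700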